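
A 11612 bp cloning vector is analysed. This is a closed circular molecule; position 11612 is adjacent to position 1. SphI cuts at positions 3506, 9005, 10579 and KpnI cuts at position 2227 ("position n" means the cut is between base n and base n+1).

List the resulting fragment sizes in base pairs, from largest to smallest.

5499, 3260, 1574, 1279 bp

Combined cut positions (sorted): 2227, 3506, 9005, 10579.
Circular molecule, 4 cuts → 4 fragments:
  3506 − 2227 = 1279 bp
  9005 − 3506 = 5499 bp
  10579 − 9005 = 1574 bp
  wrap: 11612 − 10579 + 2227 = 3260 bp
Sorted largest to smallest: 5499, 3260, 1574, 1279 bp.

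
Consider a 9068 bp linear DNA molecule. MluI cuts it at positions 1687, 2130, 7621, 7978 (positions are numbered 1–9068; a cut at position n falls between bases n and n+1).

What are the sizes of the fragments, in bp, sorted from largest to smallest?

Linear molecule, 4 cuts → 5 fragments:
  1687 − 0 = 1687 bp
  2130 − 1687 = 443 bp
  7621 − 2130 = 5491 bp
  7978 − 7621 = 357 bp
  9068 − 7978 = 1090 bp
Sorted largest to smallest: 5491, 1687, 1090, 443, 357 bp.

5491, 1687, 1090, 443, 357 bp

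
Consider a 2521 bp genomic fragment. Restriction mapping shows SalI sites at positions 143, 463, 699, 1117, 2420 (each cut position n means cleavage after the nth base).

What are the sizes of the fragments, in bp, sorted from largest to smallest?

Linear molecule, 5 cuts → 6 fragments:
  143 − 0 = 143 bp
  463 − 143 = 320 bp
  699 − 463 = 236 bp
  1117 − 699 = 418 bp
  2420 − 1117 = 1303 bp
  2521 − 2420 = 101 bp
Sorted largest to smallest: 1303, 418, 320, 236, 143, 101 bp.

1303, 418, 320, 236, 143, 101 bp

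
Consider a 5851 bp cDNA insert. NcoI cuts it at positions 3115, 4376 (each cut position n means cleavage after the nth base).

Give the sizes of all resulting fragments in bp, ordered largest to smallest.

3115, 1475, 1261 bp

Linear molecule, 2 cuts → 3 fragments:
  3115 − 0 = 3115 bp
  4376 − 3115 = 1261 bp
  5851 − 4376 = 1475 bp
Sorted largest to smallest: 3115, 1475, 1261 bp.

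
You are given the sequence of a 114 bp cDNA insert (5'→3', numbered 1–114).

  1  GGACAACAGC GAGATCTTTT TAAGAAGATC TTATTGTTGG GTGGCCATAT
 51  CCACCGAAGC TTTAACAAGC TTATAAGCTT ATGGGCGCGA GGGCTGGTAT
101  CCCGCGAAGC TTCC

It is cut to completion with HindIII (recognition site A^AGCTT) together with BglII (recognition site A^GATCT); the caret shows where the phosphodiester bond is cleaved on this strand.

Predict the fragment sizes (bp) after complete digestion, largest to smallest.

HindIII sites (AAGCTT) start at positions 57, 67, 75, 107.
HindIII cuts after the first base of each site, so after positions 57, 67, 75, 107.
BglII sites (AGATCT) start at positions 12, 26.
BglII cuts after the first base of each site, so after positions 12, 26.
Combined cut positions: 12, 26, 57, 67, 75, 107.
Linear molecule, 6 cuts → 7 fragments:
  1–12 → 12 bp
  13–26 → 14 bp
  27–57 → 31 bp
  58–67 → 10 bp
  68–75 → 8 bp
  76–107 → 32 bp
  108–114 → 7 bp
Sorted largest to smallest: 32, 31, 14, 12, 10, 8, 7 bp.

32, 31, 14, 12, 10, 8, 7 bp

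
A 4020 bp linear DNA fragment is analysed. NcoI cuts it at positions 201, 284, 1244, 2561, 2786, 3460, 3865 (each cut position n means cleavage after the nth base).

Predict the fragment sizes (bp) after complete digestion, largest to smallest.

1317, 960, 674, 405, 225, 201, 155, 83 bp

Linear molecule, 7 cuts → 8 fragments:
  201 − 0 = 201 bp
  284 − 201 = 83 bp
  1244 − 284 = 960 bp
  2561 − 1244 = 1317 bp
  2786 − 2561 = 225 bp
  3460 − 2786 = 674 bp
  3865 − 3460 = 405 bp
  4020 − 3865 = 155 bp
Sorted largest to smallest: 1317, 960, 674, 405, 225, 201, 155, 83 bp.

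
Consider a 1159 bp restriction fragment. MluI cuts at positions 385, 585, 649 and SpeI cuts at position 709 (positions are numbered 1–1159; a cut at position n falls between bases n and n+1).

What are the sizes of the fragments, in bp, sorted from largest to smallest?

Combined cut positions (sorted): 385, 585, 649, 709.
Linear molecule, 4 cuts → 5 fragments:
  385 − 0 = 385 bp
  585 − 385 = 200 bp
  649 − 585 = 64 bp
  709 − 649 = 60 bp
  1159 − 709 = 450 bp
Sorted largest to smallest: 450, 385, 200, 64, 60 bp.

450, 385, 200, 64, 60 bp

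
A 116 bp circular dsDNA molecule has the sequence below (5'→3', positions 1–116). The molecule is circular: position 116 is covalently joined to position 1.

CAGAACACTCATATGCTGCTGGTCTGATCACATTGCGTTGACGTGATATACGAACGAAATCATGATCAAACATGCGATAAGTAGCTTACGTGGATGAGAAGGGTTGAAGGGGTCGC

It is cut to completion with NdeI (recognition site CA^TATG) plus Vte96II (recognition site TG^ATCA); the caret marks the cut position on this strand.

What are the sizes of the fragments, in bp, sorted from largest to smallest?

63, 38, 15 bp

The NdeI site (CATATG) starts at position 10.
NdeI cuts after base 2 of each site, so after position 11.
Vte96II sites (TGATCA) start at positions 25, 63.
Vte96II cuts after base 2 of each site, so after positions 26, 64.
Combined cut positions: 11, 26, 64.
Circular molecule, 3 cuts → 3 fragments:
  12–26 → 15 bp
  27–64 → 38 bp
  65–116 then 1–11 → 52 + 11 = 63 bp
Sorted largest to smallest: 63, 38, 15 bp.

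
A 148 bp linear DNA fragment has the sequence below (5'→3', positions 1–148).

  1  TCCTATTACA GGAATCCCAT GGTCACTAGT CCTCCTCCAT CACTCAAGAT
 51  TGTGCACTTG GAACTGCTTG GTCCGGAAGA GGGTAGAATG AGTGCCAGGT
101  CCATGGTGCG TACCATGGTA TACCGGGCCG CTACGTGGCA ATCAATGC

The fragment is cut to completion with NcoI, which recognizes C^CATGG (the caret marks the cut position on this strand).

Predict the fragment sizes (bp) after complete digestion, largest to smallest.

84, 35, 17, 12 bp

NcoI sites (CCATGG) start at positions 17, 101, 113.
NcoI cuts after the first base of each site, so after positions 17, 101, 113.
Linear molecule, 3 cuts → 4 fragments:
  1–17 → 17 bp
  18–101 → 84 bp
  102–113 → 12 bp
  114–148 → 35 bp
Sorted largest to smallest: 84, 35, 17, 12 bp.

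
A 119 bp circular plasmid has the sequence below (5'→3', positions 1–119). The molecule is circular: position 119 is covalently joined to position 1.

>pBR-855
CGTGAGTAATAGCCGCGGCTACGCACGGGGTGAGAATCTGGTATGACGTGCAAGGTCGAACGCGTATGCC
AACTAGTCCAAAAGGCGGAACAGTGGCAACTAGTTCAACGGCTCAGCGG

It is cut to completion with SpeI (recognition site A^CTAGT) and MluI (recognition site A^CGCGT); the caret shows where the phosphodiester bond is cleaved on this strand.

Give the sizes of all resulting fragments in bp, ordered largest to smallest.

SpeI sites (ACTAGT) start at positions 72, 99.
SpeI cuts after the first base of each site, so after positions 72, 99.
The MluI site (ACGCGT) starts at position 60.
MluI cuts after the first base of each site, so after position 60.
Combined cut positions: 60, 72, 99.
Circular molecule, 3 cuts → 3 fragments:
  61–72 → 12 bp
  73–99 → 27 bp
  100–119 then 1–60 → 20 + 60 = 80 bp
Sorted largest to smallest: 80, 27, 12 bp.

80, 27, 12 bp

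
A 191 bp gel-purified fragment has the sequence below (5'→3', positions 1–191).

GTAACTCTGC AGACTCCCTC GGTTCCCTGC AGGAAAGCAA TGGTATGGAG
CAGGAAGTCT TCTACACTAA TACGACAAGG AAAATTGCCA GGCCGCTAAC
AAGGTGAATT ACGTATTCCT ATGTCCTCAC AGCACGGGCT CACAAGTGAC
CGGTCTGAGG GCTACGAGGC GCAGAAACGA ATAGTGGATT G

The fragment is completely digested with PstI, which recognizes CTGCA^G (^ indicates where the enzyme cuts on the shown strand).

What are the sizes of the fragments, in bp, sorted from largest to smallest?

PstI sites (CTGCAG) start at positions 7, 27.
PstI cuts after base 5 of each site (before the last base), so after positions 11, 31.
Linear molecule, 2 cuts → 3 fragments:
  1–11 → 11 bp
  12–31 → 20 bp
  32–191 → 160 bp
Sorted largest to smallest: 160, 20, 11 bp.

160, 20, 11 bp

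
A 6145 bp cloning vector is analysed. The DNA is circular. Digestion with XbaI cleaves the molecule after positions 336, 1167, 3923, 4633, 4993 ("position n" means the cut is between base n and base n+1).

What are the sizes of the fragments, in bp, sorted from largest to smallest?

Circular molecule, 5 cuts → 5 fragments:
  1167 − 336 = 831 bp
  3923 − 1167 = 2756 bp
  4633 − 3923 = 710 bp
  4993 − 4633 = 360 bp
  wrap: 6145 − 4993 + 336 = 1488 bp
Sorted largest to smallest: 2756, 1488, 831, 710, 360 bp.

2756, 1488, 831, 710, 360 bp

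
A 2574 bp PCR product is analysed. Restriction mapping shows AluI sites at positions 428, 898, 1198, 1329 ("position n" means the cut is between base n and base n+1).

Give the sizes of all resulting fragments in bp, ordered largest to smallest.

Linear molecule, 4 cuts → 5 fragments:
  428 − 0 = 428 bp
  898 − 428 = 470 bp
  1198 − 898 = 300 bp
  1329 − 1198 = 131 bp
  2574 − 1329 = 1245 bp
Sorted largest to smallest: 1245, 470, 428, 300, 131 bp.

1245, 470, 428, 300, 131 bp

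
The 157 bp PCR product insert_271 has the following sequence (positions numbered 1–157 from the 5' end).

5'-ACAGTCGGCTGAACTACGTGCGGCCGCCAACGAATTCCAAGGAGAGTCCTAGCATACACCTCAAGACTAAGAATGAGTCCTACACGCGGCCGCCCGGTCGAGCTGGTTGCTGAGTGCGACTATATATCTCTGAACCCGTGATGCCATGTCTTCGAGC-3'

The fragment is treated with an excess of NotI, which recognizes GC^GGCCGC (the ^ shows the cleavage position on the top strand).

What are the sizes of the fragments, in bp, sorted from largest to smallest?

70, 66, 21 bp

NotI sites (GCGGCCGC) start at positions 20, 86.
NotI cuts after base 2 of each site, so after positions 21, 87.
Linear molecule, 2 cuts → 3 fragments:
  1–21 → 21 bp
  22–87 → 66 bp
  88–157 → 70 bp
Sorted largest to smallest: 70, 66, 21 bp.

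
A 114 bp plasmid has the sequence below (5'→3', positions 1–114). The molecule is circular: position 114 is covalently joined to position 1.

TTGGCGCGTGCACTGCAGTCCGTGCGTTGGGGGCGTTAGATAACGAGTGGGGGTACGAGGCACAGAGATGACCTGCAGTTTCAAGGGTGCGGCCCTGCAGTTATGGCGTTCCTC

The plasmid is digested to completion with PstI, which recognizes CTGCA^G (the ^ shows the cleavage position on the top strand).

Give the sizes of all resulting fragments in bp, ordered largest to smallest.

PstI sites (CTGCAG) start at positions 13, 73, 95.
PstI cuts after base 5 of each site (before the last base), so after positions 17, 77, 99.
Circular molecule, 3 cuts → 3 fragments:
  18–77 → 60 bp
  78–99 → 22 bp
  100–114 then 1–17 → 15 + 17 = 32 bp
Sorted largest to smallest: 60, 32, 22 bp.

60, 32, 22 bp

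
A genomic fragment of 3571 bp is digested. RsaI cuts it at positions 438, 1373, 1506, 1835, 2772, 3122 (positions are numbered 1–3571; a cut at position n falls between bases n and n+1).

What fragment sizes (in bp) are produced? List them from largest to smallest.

Linear molecule, 6 cuts → 7 fragments:
  438 − 0 = 438 bp
  1373 − 438 = 935 bp
  1506 − 1373 = 133 bp
  1835 − 1506 = 329 bp
  2772 − 1835 = 937 bp
  3122 − 2772 = 350 bp
  3571 − 3122 = 449 bp
Sorted largest to smallest: 937, 935, 449, 438, 350, 329, 133 bp.

937, 935, 449, 438, 350, 329, 133 bp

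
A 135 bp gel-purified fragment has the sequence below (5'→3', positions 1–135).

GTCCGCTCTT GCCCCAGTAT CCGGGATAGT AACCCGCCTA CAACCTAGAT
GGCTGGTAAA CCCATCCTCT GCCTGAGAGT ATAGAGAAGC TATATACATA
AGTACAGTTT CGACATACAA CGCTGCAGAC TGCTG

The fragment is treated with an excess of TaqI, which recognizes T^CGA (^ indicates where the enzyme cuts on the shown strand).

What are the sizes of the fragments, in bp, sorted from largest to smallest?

110, 25 bp

The TaqI site (TCGA) starts at position 110.
TaqI cuts after the first base of each site, so after position 110.
Linear molecule, 1 cut → 2 fragments:
  1–110 → 110 bp
  111–135 → 25 bp
Sorted largest to smallest: 110, 25 bp.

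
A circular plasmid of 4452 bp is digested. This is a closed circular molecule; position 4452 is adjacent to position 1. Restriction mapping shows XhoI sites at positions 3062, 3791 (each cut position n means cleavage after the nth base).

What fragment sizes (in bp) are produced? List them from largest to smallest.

3723, 729 bp

Circular molecule, 2 cuts → 2 fragments:
  3791 − 3062 = 729 bp
  wrap: 4452 − 3791 + 3062 = 3723 bp
Sorted largest to smallest: 3723, 729 bp.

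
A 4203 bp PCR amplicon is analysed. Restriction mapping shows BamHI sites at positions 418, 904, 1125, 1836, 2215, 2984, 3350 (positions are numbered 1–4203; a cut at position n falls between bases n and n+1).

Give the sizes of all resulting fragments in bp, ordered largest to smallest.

Linear molecule, 7 cuts → 8 fragments:
  418 − 0 = 418 bp
  904 − 418 = 486 bp
  1125 − 904 = 221 bp
  1836 − 1125 = 711 bp
  2215 − 1836 = 379 bp
  2984 − 2215 = 769 bp
  3350 − 2984 = 366 bp
  4203 − 3350 = 853 bp
Sorted largest to smallest: 853, 769, 711, 486, 418, 379, 366, 221 bp.

853, 769, 711, 486, 418, 379, 366, 221 bp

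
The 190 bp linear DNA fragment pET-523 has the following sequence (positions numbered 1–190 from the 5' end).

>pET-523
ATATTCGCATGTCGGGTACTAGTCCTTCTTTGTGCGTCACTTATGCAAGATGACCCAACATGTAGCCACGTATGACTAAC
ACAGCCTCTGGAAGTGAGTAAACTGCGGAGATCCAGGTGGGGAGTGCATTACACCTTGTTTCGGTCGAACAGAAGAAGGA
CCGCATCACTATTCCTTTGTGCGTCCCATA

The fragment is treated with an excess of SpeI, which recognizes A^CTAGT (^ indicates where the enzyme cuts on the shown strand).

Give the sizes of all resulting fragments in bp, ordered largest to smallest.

172, 18 bp

The SpeI site (ACTAGT) starts at position 18.
SpeI cuts after the first base of each site, so after position 18.
Linear molecule, 1 cut → 2 fragments:
  1–18 → 18 bp
  19–190 → 172 bp
Sorted largest to smallest: 172, 18 bp.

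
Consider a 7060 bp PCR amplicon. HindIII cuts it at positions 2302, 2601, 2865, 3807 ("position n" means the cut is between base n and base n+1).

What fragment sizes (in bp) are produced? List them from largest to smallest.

3253, 2302, 942, 299, 264 bp

Linear molecule, 4 cuts → 5 fragments:
  2302 − 0 = 2302 bp
  2601 − 2302 = 299 bp
  2865 − 2601 = 264 bp
  3807 − 2865 = 942 bp
  7060 − 3807 = 3253 bp
Sorted largest to smallest: 3253, 2302, 942, 299, 264 bp.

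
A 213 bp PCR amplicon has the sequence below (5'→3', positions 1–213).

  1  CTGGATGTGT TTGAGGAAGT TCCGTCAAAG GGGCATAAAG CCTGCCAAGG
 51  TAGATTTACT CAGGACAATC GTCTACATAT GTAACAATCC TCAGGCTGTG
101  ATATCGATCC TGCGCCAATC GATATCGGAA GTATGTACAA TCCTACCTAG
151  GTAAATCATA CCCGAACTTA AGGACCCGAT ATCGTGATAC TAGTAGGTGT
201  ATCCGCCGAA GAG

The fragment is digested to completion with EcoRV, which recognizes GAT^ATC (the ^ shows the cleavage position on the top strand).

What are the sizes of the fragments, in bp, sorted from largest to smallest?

102, 57, 33, 21 bp

EcoRV sites (GATATC) start at positions 100, 121, 178.
EcoRV cuts after base 3 of each site, so after positions 102, 123, 180.
Linear molecule, 3 cuts → 4 fragments:
  1–102 → 102 bp
  103–123 → 21 bp
  124–180 → 57 bp
  181–213 → 33 bp
Sorted largest to smallest: 102, 57, 33, 21 bp.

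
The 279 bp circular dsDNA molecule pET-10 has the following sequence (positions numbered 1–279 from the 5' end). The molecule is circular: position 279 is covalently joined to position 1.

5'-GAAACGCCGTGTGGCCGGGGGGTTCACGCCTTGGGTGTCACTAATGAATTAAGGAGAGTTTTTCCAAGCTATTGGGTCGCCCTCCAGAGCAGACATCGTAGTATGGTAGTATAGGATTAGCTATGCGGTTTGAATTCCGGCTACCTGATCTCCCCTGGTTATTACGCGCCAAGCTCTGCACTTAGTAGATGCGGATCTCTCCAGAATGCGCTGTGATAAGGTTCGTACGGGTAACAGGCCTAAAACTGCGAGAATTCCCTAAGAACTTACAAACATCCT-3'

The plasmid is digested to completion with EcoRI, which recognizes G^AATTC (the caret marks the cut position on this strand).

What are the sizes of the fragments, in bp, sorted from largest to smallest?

EcoRI sites (GAATTC) start at positions 132, 252.
EcoRI cuts after the first base of each site, so after positions 132, 252.
Circular molecule, 2 cuts → 2 fragments:
  133–252 → 120 bp
  253–279 then 1–132 → 27 + 132 = 159 bp
Sorted largest to smallest: 159, 120 bp.

159, 120 bp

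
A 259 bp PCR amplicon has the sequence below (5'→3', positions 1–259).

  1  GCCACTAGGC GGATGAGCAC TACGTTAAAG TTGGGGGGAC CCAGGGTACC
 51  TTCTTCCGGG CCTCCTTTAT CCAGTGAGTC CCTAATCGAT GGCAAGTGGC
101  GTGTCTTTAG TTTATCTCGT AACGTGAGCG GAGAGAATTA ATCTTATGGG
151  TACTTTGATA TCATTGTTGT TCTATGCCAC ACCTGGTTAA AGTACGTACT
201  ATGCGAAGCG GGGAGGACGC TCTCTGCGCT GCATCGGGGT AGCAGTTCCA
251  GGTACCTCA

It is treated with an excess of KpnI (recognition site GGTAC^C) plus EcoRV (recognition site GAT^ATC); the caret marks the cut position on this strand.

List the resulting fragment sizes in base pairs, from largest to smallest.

KpnI sites (GGTACC) start at positions 45, 251.
KpnI cuts after base 5 of each site (before the last base), so after positions 49, 255.
The EcoRV site (GATATC) starts at position 157.
EcoRV cuts after base 3 of each site, so after position 159.
Combined cut positions: 49, 159, 255.
Linear molecule, 3 cuts → 4 fragments:
  1–49 → 49 bp
  50–159 → 110 bp
  160–255 → 96 bp
  256–259 → 4 bp
Sorted largest to smallest: 110, 96, 49, 4 bp.

110, 96, 49, 4 bp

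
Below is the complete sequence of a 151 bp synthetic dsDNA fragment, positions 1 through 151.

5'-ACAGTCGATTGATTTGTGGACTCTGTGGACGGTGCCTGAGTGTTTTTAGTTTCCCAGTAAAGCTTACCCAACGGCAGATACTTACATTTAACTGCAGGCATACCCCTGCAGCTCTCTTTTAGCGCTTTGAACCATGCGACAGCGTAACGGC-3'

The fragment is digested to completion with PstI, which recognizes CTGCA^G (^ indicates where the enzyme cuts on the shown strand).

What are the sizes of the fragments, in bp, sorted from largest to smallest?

96, 41, 14 bp

PstI sites (CTGCAG) start at positions 92, 106.
PstI cuts after base 5 of each site (before the last base), so after positions 96, 110.
Linear molecule, 2 cuts → 3 fragments:
  1–96 → 96 bp
  97–110 → 14 bp
  111–151 → 41 bp
Sorted largest to smallest: 96, 41, 14 bp.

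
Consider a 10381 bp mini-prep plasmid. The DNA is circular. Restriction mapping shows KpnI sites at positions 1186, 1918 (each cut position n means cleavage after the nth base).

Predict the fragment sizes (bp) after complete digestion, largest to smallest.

Circular molecule, 2 cuts → 2 fragments:
  1918 − 1186 = 732 bp
  wrap: 10381 − 1918 + 1186 = 9649 bp
Sorted largest to smallest: 9649, 732 bp.

9649, 732 bp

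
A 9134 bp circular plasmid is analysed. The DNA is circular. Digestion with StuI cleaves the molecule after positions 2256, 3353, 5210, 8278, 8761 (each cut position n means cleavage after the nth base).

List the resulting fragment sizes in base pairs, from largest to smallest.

3068, 2629, 1857, 1097, 483 bp

Circular molecule, 5 cuts → 5 fragments:
  3353 − 2256 = 1097 bp
  5210 − 3353 = 1857 bp
  8278 − 5210 = 3068 bp
  8761 − 8278 = 483 bp
  wrap: 9134 − 8761 + 2256 = 2629 bp
Sorted largest to smallest: 3068, 2629, 1857, 1097, 483 bp.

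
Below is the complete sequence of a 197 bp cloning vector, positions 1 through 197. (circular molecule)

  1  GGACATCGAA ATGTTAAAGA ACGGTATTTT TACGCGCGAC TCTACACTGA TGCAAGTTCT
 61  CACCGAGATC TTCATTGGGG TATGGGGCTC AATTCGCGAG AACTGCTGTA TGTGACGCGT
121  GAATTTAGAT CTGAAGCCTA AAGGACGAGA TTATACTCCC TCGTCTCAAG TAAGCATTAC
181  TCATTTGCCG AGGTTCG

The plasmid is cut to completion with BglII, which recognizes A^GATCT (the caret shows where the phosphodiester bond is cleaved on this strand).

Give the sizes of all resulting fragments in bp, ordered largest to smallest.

BglII sites (AGATCT) start at positions 66, 127.
BglII cuts after the first base of each site, so after positions 66, 127.
Circular molecule, 2 cuts → 2 fragments:
  67–127 → 61 bp
  128–197 then 1–66 → 70 + 66 = 136 bp
Sorted largest to smallest: 136, 61 bp.

136, 61 bp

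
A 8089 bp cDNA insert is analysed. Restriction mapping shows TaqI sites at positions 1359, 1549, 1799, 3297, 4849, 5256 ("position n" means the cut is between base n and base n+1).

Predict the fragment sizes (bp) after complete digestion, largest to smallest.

Linear molecule, 6 cuts → 7 fragments:
  1359 − 0 = 1359 bp
  1549 − 1359 = 190 bp
  1799 − 1549 = 250 bp
  3297 − 1799 = 1498 bp
  4849 − 3297 = 1552 bp
  5256 − 4849 = 407 bp
  8089 − 5256 = 2833 bp
Sorted largest to smallest: 2833, 1552, 1498, 1359, 407, 250, 190 bp.

2833, 1552, 1498, 1359, 407, 250, 190 bp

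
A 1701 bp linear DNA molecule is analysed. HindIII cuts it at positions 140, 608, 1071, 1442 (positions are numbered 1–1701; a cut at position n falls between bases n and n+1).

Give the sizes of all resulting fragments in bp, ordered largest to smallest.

Linear molecule, 4 cuts → 5 fragments:
  140 − 0 = 140 bp
  608 − 140 = 468 bp
  1071 − 608 = 463 bp
  1442 − 1071 = 371 bp
  1701 − 1442 = 259 bp
Sorted largest to smallest: 468, 463, 371, 259, 140 bp.

468, 463, 371, 259, 140 bp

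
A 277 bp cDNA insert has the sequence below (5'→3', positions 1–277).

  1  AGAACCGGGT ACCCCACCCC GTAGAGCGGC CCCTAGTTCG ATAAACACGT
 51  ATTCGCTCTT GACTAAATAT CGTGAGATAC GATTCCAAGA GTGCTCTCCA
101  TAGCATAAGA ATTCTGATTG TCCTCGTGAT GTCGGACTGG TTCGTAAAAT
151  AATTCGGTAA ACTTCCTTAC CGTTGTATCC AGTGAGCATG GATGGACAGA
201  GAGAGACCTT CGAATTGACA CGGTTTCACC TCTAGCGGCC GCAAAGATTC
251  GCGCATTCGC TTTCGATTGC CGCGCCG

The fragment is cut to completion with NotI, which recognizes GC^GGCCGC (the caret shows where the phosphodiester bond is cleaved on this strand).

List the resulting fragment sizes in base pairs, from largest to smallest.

The NotI site (GCGGCCGC) starts at position 235.
NotI cuts after base 2 of each site, so after position 236.
Linear molecule, 1 cut → 2 fragments:
  1–236 → 236 bp
  237–277 → 41 bp
Sorted largest to smallest: 236, 41 bp.

236, 41 bp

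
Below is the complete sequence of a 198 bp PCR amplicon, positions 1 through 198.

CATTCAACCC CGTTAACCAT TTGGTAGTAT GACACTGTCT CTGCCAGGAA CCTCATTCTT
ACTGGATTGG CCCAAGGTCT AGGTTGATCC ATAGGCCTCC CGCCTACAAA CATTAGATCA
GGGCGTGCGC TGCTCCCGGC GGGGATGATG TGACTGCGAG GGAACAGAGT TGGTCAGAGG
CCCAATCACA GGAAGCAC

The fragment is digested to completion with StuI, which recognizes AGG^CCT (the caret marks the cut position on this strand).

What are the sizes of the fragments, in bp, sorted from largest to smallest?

The StuI site (AGGCCT) starts at position 93.
StuI cuts after base 3 of each site, so after position 95.
Linear molecule, 1 cut → 2 fragments:
  1–95 → 95 bp
  96–198 → 103 bp
Sorted largest to smallest: 103, 95 bp.

103, 95 bp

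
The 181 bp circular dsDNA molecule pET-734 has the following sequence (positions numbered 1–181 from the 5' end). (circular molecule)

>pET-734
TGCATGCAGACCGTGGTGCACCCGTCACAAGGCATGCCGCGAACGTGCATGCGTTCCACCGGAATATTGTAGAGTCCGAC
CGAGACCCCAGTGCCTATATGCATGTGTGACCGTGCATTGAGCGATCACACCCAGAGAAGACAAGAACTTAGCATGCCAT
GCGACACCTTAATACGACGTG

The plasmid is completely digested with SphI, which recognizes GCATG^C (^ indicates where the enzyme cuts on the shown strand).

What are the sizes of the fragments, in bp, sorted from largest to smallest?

SphI sites (GCATGC) start at positions 2, 32, 47, 152.
SphI cuts after base 5 of each site (before the last base), so after positions 6, 36, 51, 156.
Circular molecule, 4 cuts → 4 fragments:
  7–36 → 30 bp
  37–51 → 15 bp
  52–156 → 105 bp
  157–181 then 1–6 → 25 + 6 = 31 bp
Sorted largest to smallest: 105, 31, 30, 15 bp.

105, 31, 30, 15 bp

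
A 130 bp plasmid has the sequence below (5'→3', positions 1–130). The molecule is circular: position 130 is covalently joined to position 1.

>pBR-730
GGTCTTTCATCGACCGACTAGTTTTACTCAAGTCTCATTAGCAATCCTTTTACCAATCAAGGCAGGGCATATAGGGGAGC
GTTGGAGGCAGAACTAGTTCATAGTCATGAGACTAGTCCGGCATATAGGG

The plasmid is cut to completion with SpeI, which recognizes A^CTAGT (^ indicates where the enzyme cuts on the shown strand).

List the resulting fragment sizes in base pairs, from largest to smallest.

SpeI sites (ACTAGT) start at positions 17, 93, 112.
SpeI cuts after the first base of each site, so after positions 17, 93, 112.
Circular molecule, 3 cuts → 3 fragments:
  18–93 → 76 bp
  94–112 → 19 bp
  113–130 then 1–17 → 18 + 17 = 35 bp
Sorted largest to smallest: 76, 35, 19 bp.

76, 35, 19 bp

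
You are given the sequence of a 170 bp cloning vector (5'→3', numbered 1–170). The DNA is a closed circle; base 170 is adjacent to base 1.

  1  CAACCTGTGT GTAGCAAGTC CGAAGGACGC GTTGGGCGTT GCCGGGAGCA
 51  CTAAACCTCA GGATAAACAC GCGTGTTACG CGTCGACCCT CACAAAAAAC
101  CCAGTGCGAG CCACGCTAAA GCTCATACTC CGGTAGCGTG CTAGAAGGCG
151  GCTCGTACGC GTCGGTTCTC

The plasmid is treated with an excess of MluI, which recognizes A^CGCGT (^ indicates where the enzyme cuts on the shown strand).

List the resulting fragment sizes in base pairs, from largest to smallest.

79, 42, 40, 9 bp

MluI sites (ACGCGT) start at positions 27, 69, 78, 157.
MluI cuts after the first base of each site, so after positions 27, 69, 78, 157.
Circular molecule, 4 cuts → 4 fragments:
  28–69 → 42 bp
  70–78 → 9 bp
  79–157 → 79 bp
  158–170 then 1–27 → 13 + 27 = 40 bp
Sorted largest to smallest: 79, 42, 40, 9 bp.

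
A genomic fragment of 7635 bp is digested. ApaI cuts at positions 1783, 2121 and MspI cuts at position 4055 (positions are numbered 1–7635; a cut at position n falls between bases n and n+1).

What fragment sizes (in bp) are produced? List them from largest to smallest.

Combined cut positions (sorted): 1783, 2121, 4055.
Linear molecule, 3 cuts → 4 fragments:
  1783 − 0 = 1783 bp
  2121 − 1783 = 338 bp
  4055 − 2121 = 1934 bp
  7635 − 4055 = 3580 bp
Sorted largest to smallest: 3580, 1934, 1783, 338 bp.

3580, 1934, 1783, 338 bp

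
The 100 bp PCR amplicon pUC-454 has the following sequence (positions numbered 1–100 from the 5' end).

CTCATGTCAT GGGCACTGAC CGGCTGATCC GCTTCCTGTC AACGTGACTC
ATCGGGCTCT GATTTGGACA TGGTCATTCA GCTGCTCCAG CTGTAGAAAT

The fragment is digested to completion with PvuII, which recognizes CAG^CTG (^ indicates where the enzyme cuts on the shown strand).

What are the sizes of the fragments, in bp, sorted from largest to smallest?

81, 10, 9 bp

PvuII sites (CAGCTG) start at positions 79, 88.
PvuII cuts after base 3 of each site, so after positions 81, 90.
Linear molecule, 2 cuts → 3 fragments:
  1–81 → 81 bp
  82–90 → 9 bp
  91–100 → 10 bp
Sorted largest to smallest: 81, 10, 9 bp.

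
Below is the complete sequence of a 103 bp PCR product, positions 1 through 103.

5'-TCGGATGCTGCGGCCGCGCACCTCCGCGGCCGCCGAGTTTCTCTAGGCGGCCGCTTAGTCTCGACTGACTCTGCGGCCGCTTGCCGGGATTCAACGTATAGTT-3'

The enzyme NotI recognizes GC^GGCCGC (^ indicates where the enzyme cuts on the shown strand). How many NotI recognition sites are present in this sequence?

GCGGCCGC occurs starting at positions 10, 26, 47, 73.
NotI cuts at 4 sites.

4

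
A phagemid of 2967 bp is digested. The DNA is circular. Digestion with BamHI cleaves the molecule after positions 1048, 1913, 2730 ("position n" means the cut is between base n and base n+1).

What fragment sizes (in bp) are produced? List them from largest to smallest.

Circular molecule, 3 cuts → 3 fragments:
  1913 − 1048 = 865 bp
  2730 − 1913 = 817 bp
  wrap: 2967 − 2730 + 1048 = 1285 bp
Sorted largest to smallest: 1285, 865, 817 bp.

1285, 865, 817 bp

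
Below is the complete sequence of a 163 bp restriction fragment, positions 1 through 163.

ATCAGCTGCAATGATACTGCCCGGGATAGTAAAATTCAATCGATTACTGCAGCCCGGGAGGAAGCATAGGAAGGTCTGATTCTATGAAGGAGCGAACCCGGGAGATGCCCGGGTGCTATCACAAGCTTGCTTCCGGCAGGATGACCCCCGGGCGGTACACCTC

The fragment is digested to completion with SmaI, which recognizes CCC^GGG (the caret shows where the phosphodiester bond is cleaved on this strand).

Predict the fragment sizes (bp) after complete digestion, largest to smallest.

SmaI sites (CCCGGG) start at positions 20, 53, 97, 108, 147.
SmaI cuts after base 3 of each site, so after positions 22, 55, 99, 110, 149.
Linear molecule, 5 cuts → 6 fragments:
  1–22 → 22 bp
  23–55 → 33 bp
  56–99 → 44 bp
  100–110 → 11 bp
  111–149 → 39 bp
  150–163 → 14 bp
Sorted largest to smallest: 44, 39, 33, 22, 14, 11 bp.

44, 39, 33, 22, 14, 11 bp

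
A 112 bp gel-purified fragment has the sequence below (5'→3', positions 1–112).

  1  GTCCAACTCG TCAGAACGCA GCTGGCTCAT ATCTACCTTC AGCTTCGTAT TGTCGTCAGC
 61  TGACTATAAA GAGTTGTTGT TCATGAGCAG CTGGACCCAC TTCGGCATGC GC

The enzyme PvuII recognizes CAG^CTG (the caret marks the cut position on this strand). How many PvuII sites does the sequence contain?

3

CAGCTG occurs starting at positions 19, 57, 88.
PvuII cuts at 3 sites.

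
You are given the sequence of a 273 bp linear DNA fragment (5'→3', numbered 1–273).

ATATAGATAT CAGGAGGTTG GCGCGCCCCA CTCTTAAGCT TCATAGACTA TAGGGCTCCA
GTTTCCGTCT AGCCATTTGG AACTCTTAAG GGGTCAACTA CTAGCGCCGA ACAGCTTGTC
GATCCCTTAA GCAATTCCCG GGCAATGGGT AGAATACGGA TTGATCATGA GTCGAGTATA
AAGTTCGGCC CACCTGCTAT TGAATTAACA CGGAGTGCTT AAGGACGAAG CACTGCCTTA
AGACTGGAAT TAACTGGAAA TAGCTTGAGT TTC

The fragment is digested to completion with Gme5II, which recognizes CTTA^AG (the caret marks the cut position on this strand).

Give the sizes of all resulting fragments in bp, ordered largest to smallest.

92, 52, 41, 36, 33, 19 bp

Gme5II sites (CTTAAG) start at positions 33, 85, 126, 218, 237.
Gme5II cuts after base 4 of each site, so after positions 36, 88, 129, 221, 240.
Linear molecule, 5 cuts → 6 fragments:
  1–36 → 36 bp
  37–88 → 52 bp
  89–129 → 41 bp
  130–221 → 92 bp
  222–240 → 19 bp
  241–273 → 33 bp
Sorted largest to smallest: 92, 52, 41, 36, 33, 19 bp.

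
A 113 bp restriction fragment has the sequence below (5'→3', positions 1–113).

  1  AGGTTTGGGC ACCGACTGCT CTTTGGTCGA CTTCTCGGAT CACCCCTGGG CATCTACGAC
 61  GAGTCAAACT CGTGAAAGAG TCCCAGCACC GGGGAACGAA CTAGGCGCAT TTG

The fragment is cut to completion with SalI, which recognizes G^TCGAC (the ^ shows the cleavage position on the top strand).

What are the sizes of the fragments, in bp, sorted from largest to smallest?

The SalI site (GTCGAC) starts at position 26.
SalI cuts after the first base of each site, so after position 26.
Linear molecule, 1 cut → 2 fragments:
  1–26 → 26 bp
  27–113 → 87 bp
Sorted largest to smallest: 87, 26 bp.

87, 26 bp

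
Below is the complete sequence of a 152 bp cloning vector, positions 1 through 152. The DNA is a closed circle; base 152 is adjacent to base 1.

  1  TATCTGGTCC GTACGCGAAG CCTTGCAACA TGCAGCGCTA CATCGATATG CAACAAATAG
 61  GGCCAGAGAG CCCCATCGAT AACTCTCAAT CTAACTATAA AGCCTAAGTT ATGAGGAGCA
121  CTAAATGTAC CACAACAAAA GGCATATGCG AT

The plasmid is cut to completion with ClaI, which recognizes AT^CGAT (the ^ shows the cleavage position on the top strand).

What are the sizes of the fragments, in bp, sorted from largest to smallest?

ClaI sites (ATCGAT) start at positions 42, 75.
ClaI cuts after base 2 of each site, so after positions 43, 76.
Circular molecule, 2 cuts → 2 fragments:
  44–76 → 33 bp
  77–152 then 1–43 → 76 + 43 = 119 bp
Sorted largest to smallest: 119, 33 bp.

119, 33 bp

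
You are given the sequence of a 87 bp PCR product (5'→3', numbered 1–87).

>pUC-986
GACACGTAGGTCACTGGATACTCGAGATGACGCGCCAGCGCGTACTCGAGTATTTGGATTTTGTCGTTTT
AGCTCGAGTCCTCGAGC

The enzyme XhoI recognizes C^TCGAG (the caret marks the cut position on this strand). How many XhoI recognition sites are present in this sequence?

4

CTCGAG occurs starting at positions 21, 45, 73, 81.
XhoI cuts at 4 sites.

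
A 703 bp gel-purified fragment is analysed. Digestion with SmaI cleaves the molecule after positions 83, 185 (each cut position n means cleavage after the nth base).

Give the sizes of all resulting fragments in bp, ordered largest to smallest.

518, 102, 83 bp

Linear molecule, 2 cuts → 3 fragments:
  83 − 0 = 83 bp
  185 − 83 = 102 bp
  703 − 185 = 518 bp
Sorted largest to smallest: 518, 102, 83 bp.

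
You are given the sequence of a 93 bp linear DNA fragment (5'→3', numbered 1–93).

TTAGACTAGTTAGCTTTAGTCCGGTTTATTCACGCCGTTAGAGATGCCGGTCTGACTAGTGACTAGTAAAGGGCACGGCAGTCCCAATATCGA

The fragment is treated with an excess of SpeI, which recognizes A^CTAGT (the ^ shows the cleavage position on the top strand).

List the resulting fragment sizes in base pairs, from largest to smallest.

SpeI sites (ACTAGT) start at positions 5, 55, 62.
SpeI cuts after the first base of each site, so after positions 5, 55, 62.
Linear molecule, 3 cuts → 4 fragments:
  1–5 → 5 bp
  6–55 → 50 bp
  56–62 → 7 bp
  63–93 → 31 bp
Sorted largest to smallest: 50, 31, 7, 5 bp.

50, 31, 7, 5 bp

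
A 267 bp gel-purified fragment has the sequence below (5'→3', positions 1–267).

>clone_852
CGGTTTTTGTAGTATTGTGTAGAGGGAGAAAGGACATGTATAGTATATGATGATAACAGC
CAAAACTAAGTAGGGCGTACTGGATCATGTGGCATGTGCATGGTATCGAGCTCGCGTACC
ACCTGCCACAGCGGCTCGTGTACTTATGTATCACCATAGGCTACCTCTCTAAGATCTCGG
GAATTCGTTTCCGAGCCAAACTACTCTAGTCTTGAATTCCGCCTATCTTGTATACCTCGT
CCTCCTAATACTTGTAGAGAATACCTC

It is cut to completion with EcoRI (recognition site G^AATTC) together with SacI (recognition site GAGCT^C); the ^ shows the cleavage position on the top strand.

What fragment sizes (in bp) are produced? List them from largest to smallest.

EcoRI sites (GAATTC) start at positions 181, 214.
EcoRI cuts after the first base of each site, so after positions 181, 214.
The SacI site (GAGCTC) starts at position 108.
SacI cuts after base 5 of each site (before the last base), so after position 112.
Combined cut positions: 112, 181, 214.
Linear molecule, 3 cuts → 4 fragments:
  1–112 → 112 bp
  113–181 → 69 bp
  182–214 → 33 bp
  215–267 → 53 bp
Sorted largest to smallest: 112, 69, 53, 33 bp.

112, 69, 53, 33 bp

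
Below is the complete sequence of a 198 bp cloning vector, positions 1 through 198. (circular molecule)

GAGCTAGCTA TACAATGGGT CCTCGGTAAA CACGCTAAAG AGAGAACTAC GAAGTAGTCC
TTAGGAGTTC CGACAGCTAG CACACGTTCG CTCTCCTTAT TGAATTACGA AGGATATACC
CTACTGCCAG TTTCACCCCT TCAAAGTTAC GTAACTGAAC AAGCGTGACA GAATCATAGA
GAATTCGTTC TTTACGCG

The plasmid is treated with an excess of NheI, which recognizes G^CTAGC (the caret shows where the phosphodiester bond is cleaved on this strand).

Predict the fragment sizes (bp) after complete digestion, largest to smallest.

NheI sites (GCTAGC) start at positions 3, 76.
NheI cuts after the first base of each site, so after positions 3, 76.
Circular molecule, 2 cuts → 2 fragments:
  4–76 → 73 bp
  77–198 then 1–3 → 122 + 3 = 125 bp
Sorted largest to smallest: 125, 73 bp.

125, 73 bp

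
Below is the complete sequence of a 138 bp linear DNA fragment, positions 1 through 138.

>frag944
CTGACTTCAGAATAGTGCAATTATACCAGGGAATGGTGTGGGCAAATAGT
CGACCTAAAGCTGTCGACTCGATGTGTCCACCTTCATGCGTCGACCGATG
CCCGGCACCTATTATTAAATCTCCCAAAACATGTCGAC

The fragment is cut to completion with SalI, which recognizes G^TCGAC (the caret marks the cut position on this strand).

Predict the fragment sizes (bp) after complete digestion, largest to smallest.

49, 43, 27, 14, 5 bp

SalI sites (GTCGAC) start at positions 49, 63, 90, 133.
SalI cuts after the first base of each site, so after positions 49, 63, 90, 133.
Linear molecule, 4 cuts → 5 fragments:
  1–49 → 49 bp
  50–63 → 14 bp
  64–90 → 27 bp
  91–133 → 43 bp
  134–138 → 5 bp
Sorted largest to smallest: 49, 43, 27, 14, 5 bp.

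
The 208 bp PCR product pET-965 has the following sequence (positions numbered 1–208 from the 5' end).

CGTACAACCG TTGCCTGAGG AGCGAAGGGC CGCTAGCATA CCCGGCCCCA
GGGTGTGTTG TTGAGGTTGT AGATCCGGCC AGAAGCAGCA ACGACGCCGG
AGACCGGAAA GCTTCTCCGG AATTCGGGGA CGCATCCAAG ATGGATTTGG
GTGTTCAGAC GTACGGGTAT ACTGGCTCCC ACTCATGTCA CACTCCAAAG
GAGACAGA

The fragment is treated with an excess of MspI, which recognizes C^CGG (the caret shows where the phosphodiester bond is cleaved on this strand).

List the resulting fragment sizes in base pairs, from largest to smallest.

MspI sites (CCGG) start at positions 42, 75, 97, 104, 117.
MspI cuts after the first base of each site, so after positions 42, 75, 97, 104, 117.
Linear molecule, 5 cuts → 6 fragments:
  1–42 → 42 bp
  43–75 → 33 bp
  76–97 → 22 bp
  98–104 → 7 bp
  105–117 → 13 bp
  118–208 → 91 bp
Sorted largest to smallest: 91, 42, 33, 22, 13, 7 bp.

91, 42, 33, 22, 13, 7 bp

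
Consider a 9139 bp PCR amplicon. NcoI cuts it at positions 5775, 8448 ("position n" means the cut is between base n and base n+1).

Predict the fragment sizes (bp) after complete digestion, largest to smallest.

5775, 2673, 691 bp

Linear molecule, 2 cuts → 3 fragments:
  5775 − 0 = 5775 bp
  8448 − 5775 = 2673 bp
  9139 − 8448 = 691 bp
Sorted largest to smallest: 5775, 2673, 691 bp.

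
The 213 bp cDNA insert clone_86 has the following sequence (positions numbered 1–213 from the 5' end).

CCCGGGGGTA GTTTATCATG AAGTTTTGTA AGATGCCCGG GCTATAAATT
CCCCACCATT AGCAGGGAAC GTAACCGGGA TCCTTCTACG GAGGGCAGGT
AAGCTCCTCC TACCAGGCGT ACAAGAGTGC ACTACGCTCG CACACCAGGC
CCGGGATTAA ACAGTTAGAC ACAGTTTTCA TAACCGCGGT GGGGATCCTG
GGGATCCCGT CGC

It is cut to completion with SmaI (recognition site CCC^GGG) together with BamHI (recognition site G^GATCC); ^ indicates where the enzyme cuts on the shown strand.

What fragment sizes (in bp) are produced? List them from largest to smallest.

74, 41, 40, 35, 11, 9, 3 bp

SmaI sites (CCCGGG) start at positions 1, 36, 150.
SmaI cuts after base 3 of each site, so after positions 3, 38, 152.
BamHI sites (GGATCC) start at positions 78, 193, 202.
BamHI cuts after the first base of each site, so after positions 78, 193, 202.
Combined cut positions: 3, 38, 78, 152, 193, 202.
Linear molecule, 6 cuts → 7 fragments:
  1–3 → 3 bp
  4–38 → 35 bp
  39–78 → 40 bp
  79–152 → 74 bp
  153–193 → 41 bp
  194–202 → 9 bp
  203–213 → 11 bp
Sorted largest to smallest: 74, 41, 40, 35, 11, 9, 3 bp.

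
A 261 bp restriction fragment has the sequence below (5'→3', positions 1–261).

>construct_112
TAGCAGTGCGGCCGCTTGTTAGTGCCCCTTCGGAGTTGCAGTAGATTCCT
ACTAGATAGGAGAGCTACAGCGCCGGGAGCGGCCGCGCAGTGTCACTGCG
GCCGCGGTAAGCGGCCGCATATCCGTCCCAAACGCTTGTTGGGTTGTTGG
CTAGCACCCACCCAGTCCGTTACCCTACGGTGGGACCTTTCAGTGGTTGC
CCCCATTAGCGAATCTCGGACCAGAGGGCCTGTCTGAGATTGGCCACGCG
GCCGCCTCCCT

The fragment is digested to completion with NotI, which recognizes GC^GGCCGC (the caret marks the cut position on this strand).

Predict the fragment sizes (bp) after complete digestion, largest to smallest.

137, 71, 19, 13, 12, 9 bp

NotI sites (GCGGCCGC) start at positions 8, 79, 98, 111, 248.
NotI cuts after base 2 of each site, so after positions 9, 80, 99, 112, 249.
Linear molecule, 5 cuts → 6 fragments:
  1–9 → 9 bp
  10–80 → 71 bp
  81–99 → 19 bp
  100–112 → 13 bp
  113–249 → 137 bp
  250–261 → 12 bp
Sorted largest to smallest: 137, 71, 19, 13, 12, 9 bp.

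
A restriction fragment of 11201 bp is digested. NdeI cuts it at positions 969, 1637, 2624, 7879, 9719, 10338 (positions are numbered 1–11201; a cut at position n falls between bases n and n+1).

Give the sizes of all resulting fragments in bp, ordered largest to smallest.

Linear molecule, 6 cuts → 7 fragments:
  969 − 0 = 969 bp
  1637 − 969 = 668 bp
  2624 − 1637 = 987 bp
  7879 − 2624 = 5255 bp
  9719 − 7879 = 1840 bp
  10338 − 9719 = 619 bp
  11201 − 10338 = 863 bp
Sorted largest to smallest: 5255, 1840, 987, 969, 863, 668, 619 bp.

5255, 1840, 987, 969, 863, 668, 619 bp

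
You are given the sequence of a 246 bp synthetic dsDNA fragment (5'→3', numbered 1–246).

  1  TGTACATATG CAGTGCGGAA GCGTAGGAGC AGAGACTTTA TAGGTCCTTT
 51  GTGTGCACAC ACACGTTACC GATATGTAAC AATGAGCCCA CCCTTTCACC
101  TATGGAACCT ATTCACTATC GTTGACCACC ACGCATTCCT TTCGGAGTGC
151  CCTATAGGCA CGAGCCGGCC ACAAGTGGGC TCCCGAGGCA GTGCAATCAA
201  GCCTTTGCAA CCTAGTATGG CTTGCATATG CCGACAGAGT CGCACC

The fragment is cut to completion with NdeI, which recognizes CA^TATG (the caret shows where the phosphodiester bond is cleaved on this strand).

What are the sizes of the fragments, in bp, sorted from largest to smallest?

220, 20, 6 bp

NdeI sites (CATATG) start at positions 5, 225.
NdeI cuts after base 2 of each site, so after positions 6, 226.
Linear molecule, 2 cuts → 3 fragments:
  1–6 → 6 bp
  7–226 → 220 bp
  227–246 → 20 bp
Sorted largest to smallest: 220, 20, 6 bp.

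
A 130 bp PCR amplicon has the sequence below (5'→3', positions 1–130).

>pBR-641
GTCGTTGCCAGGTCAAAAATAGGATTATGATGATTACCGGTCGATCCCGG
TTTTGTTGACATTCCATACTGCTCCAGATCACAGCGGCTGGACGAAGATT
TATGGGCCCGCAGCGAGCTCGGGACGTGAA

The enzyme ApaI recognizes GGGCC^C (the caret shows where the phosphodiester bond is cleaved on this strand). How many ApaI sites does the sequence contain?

1

GGGCCC occurs starting at position 104.
ApaI cuts at 1 site.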